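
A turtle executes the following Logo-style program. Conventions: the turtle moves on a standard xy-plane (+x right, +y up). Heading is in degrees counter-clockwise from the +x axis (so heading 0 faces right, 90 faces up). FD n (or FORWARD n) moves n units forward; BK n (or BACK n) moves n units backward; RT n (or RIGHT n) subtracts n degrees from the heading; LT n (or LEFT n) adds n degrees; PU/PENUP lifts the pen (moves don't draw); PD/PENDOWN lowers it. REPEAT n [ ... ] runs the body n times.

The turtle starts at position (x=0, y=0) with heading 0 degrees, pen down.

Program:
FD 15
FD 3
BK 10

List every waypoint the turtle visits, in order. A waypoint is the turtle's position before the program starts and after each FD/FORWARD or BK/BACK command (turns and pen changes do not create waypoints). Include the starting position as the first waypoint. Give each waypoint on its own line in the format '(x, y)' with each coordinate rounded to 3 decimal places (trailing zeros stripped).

Executing turtle program step by step:
Start: pos=(0,0), heading=0, pen down
FD 15: (0,0) -> (15,0) [heading=0, draw]
FD 3: (15,0) -> (18,0) [heading=0, draw]
BK 10: (18,0) -> (8,0) [heading=0, draw]
Final: pos=(8,0), heading=0, 3 segment(s) drawn
Waypoints (4 total):
(0, 0)
(15, 0)
(18, 0)
(8, 0)

Answer: (0, 0)
(15, 0)
(18, 0)
(8, 0)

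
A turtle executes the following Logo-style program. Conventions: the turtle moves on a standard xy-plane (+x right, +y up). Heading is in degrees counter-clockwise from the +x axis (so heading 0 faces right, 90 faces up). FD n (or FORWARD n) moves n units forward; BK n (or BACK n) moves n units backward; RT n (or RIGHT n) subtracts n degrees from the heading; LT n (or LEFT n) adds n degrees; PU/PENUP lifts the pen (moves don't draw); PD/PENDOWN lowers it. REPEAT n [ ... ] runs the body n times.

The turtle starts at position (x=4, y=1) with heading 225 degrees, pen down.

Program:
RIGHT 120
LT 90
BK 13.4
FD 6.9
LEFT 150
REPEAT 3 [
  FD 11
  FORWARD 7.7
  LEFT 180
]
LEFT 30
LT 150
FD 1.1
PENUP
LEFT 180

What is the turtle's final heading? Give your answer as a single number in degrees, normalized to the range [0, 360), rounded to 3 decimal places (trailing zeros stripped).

Executing turtle program step by step:
Start: pos=(4,1), heading=225, pen down
RT 120: heading 225 -> 105
LT 90: heading 105 -> 195
BK 13.4: (4,1) -> (16.943,4.468) [heading=195, draw]
FD 6.9: (16.943,4.468) -> (10.279,2.682) [heading=195, draw]
LT 150: heading 195 -> 345
REPEAT 3 [
  -- iteration 1/3 --
  FD 11: (10.279,2.682) -> (20.904,-0.165) [heading=345, draw]
  FD 7.7: (20.904,-0.165) -> (28.341,-2.158) [heading=345, draw]
  LT 180: heading 345 -> 165
  -- iteration 2/3 --
  FD 11: (28.341,-2.158) -> (17.716,0.689) [heading=165, draw]
  FD 7.7: (17.716,0.689) -> (10.279,2.682) [heading=165, draw]
  LT 180: heading 165 -> 345
  -- iteration 3/3 --
  FD 11: (10.279,2.682) -> (20.904,-0.165) [heading=345, draw]
  FD 7.7: (20.904,-0.165) -> (28.341,-2.158) [heading=345, draw]
  LT 180: heading 345 -> 165
]
LT 30: heading 165 -> 195
LT 150: heading 195 -> 345
FD 1.1: (28.341,-2.158) -> (29.404,-2.442) [heading=345, draw]
PU: pen up
LT 180: heading 345 -> 165
Final: pos=(29.404,-2.442), heading=165, 9 segment(s) drawn

Answer: 165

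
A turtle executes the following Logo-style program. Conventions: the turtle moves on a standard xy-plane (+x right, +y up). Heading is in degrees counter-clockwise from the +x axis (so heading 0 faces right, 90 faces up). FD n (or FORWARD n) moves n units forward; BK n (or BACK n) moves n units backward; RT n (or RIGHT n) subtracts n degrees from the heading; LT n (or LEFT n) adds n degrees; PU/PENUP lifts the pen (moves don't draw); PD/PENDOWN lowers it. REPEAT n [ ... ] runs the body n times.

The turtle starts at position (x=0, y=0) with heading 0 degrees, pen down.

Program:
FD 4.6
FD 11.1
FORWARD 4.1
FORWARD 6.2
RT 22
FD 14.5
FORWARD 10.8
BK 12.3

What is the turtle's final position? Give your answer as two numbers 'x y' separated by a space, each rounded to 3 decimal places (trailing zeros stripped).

Executing turtle program step by step:
Start: pos=(0,0), heading=0, pen down
FD 4.6: (0,0) -> (4.6,0) [heading=0, draw]
FD 11.1: (4.6,0) -> (15.7,0) [heading=0, draw]
FD 4.1: (15.7,0) -> (19.8,0) [heading=0, draw]
FD 6.2: (19.8,0) -> (26,0) [heading=0, draw]
RT 22: heading 0 -> 338
FD 14.5: (26,0) -> (39.444,-5.432) [heading=338, draw]
FD 10.8: (39.444,-5.432) -> (49.458,-9.478) [heading=338, draw]
BK 12.3: (49.458,-9.478) -> (38.053,-4.87) [heading=338, draw]
Final: pos=(38.053,-4.87), heading=338, 7 segment(s) drawn

Answer: 38.053 -4.87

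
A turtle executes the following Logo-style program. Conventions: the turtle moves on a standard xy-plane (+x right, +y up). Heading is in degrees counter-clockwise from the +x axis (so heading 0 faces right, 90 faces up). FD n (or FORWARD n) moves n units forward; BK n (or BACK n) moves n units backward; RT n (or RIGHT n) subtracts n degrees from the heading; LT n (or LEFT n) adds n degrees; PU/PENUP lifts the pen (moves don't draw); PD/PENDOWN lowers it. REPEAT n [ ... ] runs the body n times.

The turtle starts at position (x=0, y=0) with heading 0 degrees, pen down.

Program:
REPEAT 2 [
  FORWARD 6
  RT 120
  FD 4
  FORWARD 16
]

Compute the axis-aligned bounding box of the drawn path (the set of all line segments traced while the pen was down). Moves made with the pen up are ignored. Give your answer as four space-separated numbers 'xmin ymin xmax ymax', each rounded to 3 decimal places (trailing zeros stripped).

Executing turtle program step by step:
Start: pos=(0,0), heading=0, pen down
REPEAT 2 [
  -- iteration 1/2 --
  FD 6: (0,0) -> (6,0) [heading=0, draw]
  RT 120: heading 0 -> 240
  FD 4: (6,0) -> (4,-3.464) [heading=240, draw]
  FD 16: (4,-3.464) -> (-4,-17.321) [heading=240, draw]
  -- iteration 2/2 --
  FD 6: (-4,-17.321) -> (-7,-22.517) [heading=240, draw]
  RT 120: heading 240 -> 120
  FD 4: (-7,-22.517) -> (-9,-19.053) [heading=120, draw]
  FD 16: (-9,-19.053) -> (-17,-5.196) [heading=120, draw]
]
Final: pos=(-17,-5.196), heading=120, 6 segment(s) drawn

Segment endpoints: x in {-17, -9, -7, -4, 0, 4, 6}, y in {-22.517, -19.053, -17.321, -5.196, -3.464, 0}
xmin=-17, ymin=-22.517, xmax=6, ymax=0

Answer: -17 -22.517 6 0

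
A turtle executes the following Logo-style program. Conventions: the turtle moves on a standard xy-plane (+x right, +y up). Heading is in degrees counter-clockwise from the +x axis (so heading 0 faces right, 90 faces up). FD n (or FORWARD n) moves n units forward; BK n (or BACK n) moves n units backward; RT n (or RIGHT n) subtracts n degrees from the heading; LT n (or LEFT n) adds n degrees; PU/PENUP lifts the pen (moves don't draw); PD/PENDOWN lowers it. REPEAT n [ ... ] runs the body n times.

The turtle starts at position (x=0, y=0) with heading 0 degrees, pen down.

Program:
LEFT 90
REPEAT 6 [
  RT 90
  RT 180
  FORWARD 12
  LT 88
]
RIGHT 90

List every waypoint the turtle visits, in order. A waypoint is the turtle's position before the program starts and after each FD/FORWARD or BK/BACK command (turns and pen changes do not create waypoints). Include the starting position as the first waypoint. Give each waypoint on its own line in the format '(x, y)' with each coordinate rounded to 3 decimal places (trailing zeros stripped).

Executing turtle program step by step:
Start: pos=(0,0), heading=0, pen down
LT 90: heading 0 -> 90
REPEAT 6 [
  -- iteration 1/6 --
  RT 90: heading 90 -> 0
  RT 180: heading 0 -> 180
  FD 12: (0,0) -> (-12,0) [heading=180, draw]
  LT 88: heading 180 -> 268
  -- iteration 2/6 --
  RT 90: heading 268 -> 178
  RT 180: heading 178 -> 358
  FD 12: (-12,0) -> (-0.007,-0.419) [heading=358, draw]
  LT 88: heading 358 -> 86
  -- iteration 3/6 --
  RT 90: heading 86 -> 356
  RT 180: heading 356 -> 176
  FD 12: (-0.007,-0.419) -> (-11.978,0.418) [heading=176, draw]
  LT 88: heading 176 -> 264
  -- iteration 4/6 --
  RT 90: heading 264 -> 174
  RT 180: heading 174 -> 354
  FD 12: (-11.978,0.418) -> (-0.044,-0.836) [heading=354, draw]
  LT 88: heading 354 -> 82
  -- iteration 5/6 --
  RT 90: heading 82 -> 352
  RT 180: heading 352 -> 172
  FD 12: (-0.044,-0.836) -> (-11.927,0.834) [heading=172, draw]
  LT 88: heading 172 -> 260
  -- iteration 6/6 --
  RT 90: heading 260 -> 170
  RT 180: heading 170 -> 350
  FD 12: (-11.927,0.834) -> (-0.109,-1.25) [heading=350, draw]
  LT 88: heading 350 -> 78
]
RT 90: heading 78 -> 348
Final: pos=(-0.109,-1.25), heading=348, 6 segment(s) drawn
Waypoints (7 total):
(0, 0)
(-12, 0)
(-0.007, -0.419)
(-11.978, 0.418)
(-0.044, -0.836)
(-11.927, 0.834)
(-0.109, -1.25)

Answer: (0, 0)
(-12, 0)
(-0.007, -0.419)
(-11.978, 0.418)
(-0.044, -0.836)
(-11.927, 0.834)
(-0.109, -1.25)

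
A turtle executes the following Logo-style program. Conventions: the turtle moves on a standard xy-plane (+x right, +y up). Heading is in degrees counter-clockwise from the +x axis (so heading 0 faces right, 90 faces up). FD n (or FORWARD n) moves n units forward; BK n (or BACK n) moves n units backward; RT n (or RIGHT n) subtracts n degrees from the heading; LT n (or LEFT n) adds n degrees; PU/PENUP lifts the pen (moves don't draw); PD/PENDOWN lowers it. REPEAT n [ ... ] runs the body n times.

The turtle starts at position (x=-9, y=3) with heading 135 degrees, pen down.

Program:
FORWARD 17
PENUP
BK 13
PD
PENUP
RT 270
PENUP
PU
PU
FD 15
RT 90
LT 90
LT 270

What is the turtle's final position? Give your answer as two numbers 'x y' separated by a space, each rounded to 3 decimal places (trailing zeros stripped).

Executing turtle program step by step:
Start: pos=(-9,3), heading=135, pen down
FD 17: (-9,3) -> (-21.021,15.021) [heading=135, draw]
PU: pen up
BK 13: (-21.021,15.021) -> (-11.828,5.828) [heading=135, move]
PD: pen down
PU: pen up
RT 270: heading 135 -> 225
PU: pen up
PU: pen up
PU: pen up
FD 15: (-11.828,5.828) -> (-22.435,-4.778) [heading=225, move]
RT 90: heading 225 -> 135
LT 90: heading 135 -> 225
LT 270: heading 225 -> 135
Final: pos=(-22.435,-4.778), heading=135, 1 segment(s) drawn

Answer: -22.435 -4.778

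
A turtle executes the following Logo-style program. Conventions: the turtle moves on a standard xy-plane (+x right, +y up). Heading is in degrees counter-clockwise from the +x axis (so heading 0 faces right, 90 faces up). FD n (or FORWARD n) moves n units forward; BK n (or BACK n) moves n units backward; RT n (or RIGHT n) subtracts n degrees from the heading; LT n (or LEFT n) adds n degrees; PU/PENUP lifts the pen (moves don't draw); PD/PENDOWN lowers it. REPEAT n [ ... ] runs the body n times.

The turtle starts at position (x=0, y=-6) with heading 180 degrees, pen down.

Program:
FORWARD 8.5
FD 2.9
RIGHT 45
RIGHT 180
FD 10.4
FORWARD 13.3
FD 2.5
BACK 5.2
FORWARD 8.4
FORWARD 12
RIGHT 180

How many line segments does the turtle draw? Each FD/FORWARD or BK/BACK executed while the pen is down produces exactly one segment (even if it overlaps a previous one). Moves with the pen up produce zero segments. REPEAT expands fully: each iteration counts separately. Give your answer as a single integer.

Executing turtle program step by step:
Start: pos=(0,-6), heading=180, pen down
FD 8.5: (0,-6) -> (-8.5,-6) [heading=180, draw]
FD 2.9: (-8.5,-6) -> (-11.4,-6) [heading=180, draw]
RT 45: heading 180 -> 135
RT 180: heading 135 -> 315
FD 10.4: (-11.4,-6) -> (-4.046,-13.354) [heading=315, draw]
FD 13.3: (-4.046,-13.354) -> (5.358,-22.758) [heading=315, draw]
FD 2.5: (5.358,-22.758) -> (7.126,-24.526) [heading=315, draw]
BK 5.2: (7.126,-24.526) -> (3.449,-20.849) [heading=315, draw]
FD 8.4: (3.449,-20.849) -> (9.389,-26.789) [heading=315, draw]
FD 12: (9.389,-26.789) -> (17.874,-35.274) [heading=315, draw]
RT 180: heading 315 -> 135
Final: pos=(17.874,-35.274), heading=135, 8 segment(s) drawn
Segments drawn: 8

Answer: 8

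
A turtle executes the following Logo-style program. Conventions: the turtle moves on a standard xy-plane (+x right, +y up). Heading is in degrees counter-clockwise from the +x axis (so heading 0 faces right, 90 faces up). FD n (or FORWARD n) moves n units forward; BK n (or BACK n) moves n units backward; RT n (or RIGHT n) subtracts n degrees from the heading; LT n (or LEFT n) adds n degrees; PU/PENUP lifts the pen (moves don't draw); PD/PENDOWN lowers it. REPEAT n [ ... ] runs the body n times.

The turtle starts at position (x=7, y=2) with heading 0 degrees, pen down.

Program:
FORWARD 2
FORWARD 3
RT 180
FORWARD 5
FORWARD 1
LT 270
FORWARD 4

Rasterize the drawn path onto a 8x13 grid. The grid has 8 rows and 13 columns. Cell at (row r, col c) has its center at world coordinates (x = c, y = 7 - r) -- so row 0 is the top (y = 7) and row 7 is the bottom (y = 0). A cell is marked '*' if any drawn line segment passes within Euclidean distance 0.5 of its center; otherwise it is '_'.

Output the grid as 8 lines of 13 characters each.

Answer: _____________
______*______
______*______
______*______
______*______
______*******
_____________
_____________

Derivation:
Segment 0: (7,2) -> (9,2)
Segment 1: (9,2) -> (12,2)
Segment 2: (12,2) -> (7,2)
Segment 3: (7,2) -> (6,2)
Segment 4: (6,2) -> (6,6)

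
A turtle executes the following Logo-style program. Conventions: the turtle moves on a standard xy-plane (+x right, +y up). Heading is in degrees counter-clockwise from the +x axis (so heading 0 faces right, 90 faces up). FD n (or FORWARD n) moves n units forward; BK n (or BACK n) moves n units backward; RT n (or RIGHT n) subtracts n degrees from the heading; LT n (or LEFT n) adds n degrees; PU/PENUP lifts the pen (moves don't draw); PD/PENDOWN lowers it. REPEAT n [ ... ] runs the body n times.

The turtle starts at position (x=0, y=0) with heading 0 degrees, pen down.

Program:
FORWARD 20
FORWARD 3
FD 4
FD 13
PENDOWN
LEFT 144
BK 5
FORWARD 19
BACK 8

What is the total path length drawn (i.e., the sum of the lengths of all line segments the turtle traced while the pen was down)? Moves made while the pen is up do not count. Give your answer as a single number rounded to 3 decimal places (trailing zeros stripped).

Answer: 72

Derivation:
Executing turtle program step by step:
Start: pos=(0,0), heading=0, pen down
FD 20: (0,0) -> (20,0) [heading=0, draw]
FD 3: (20,0) -> (23,0) [heading=0, draw]
FD 4: (23,0) -> (27,0) [heading=0, draw]
FD 13: (27,0) -> (40,0) [heading=0, draw]
PD: pen down
LT 144: heading 0 -> 144
BK 5: (40,0) -> (44.045,-2.939) [heading=144, draw]
FD 19: (44.045,-2.939) -> (28.674,8.229) [heading=144, draw]
BK 8: (28.674,8.229) -> (35.146,3.527) [heading=144, draw]
Final: pos=(35.146,3.527), heading=144, 7 segment(s) drawn

Segment lengths:
  seg 1: (0,0) -> (20,0), length = 20
  seg 2: (20,0) -> (23,0), length = 3
  seg 3: (23,0) -> (27,0), length = 4
  seg 4: (27,0) -> (40,0), length = 13
  seg 5: (40,0) -> (44.045,-2.939), length = 5
  seg 6: (44.045,-2.939) -> (28.674,8.229), length = 19
  seg 7: (28.674,8.229) -> (35.146,3.527), length = 8
Total = 72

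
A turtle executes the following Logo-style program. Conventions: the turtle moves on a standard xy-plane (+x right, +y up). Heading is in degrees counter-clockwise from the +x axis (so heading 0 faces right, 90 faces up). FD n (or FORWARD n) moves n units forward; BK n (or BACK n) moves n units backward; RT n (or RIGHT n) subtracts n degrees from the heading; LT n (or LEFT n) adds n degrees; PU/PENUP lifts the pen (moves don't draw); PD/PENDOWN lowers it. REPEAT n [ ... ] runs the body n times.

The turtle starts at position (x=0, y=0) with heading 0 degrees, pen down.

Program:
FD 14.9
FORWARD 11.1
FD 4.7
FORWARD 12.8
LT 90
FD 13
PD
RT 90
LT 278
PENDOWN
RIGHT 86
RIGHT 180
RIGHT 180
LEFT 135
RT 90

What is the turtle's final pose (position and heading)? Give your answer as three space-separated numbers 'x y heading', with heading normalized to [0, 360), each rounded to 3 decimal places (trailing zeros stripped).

Executing turtle program step by step:
Start: pos=(0,0), heading=0, pen down
FD 14.9: (0,0) -> (14.9,0) [heading=0, draw]
FD 11.1: (14.9,0) -> (26,0) [heading=0, draw]
FD 4.7: (26,0) -> (30.7,0) [heading=0, draw]
FD 12.8: (30.7,0) -> (43.5,0) [heading=0, draw]
LT 90: heading 0 -> 90
FD 13: (43.5,0) -> (43.5,13) [heading=90, draw]
PD: pen down
RT 90: heading 90 -> 0
LT 278: heading 0 -> 278
PD: pen down
RT 86: heading 278 -> 192
RT 180: heading 192 -> 12
RT 180: heading 12 -> 192
LT 135: heading 192 -> 327
RT 90: heading 327 -> 237
Final: pos=(43.5,13), heading=237, 5 segment(s) drawn

Answer: 43.5 13 237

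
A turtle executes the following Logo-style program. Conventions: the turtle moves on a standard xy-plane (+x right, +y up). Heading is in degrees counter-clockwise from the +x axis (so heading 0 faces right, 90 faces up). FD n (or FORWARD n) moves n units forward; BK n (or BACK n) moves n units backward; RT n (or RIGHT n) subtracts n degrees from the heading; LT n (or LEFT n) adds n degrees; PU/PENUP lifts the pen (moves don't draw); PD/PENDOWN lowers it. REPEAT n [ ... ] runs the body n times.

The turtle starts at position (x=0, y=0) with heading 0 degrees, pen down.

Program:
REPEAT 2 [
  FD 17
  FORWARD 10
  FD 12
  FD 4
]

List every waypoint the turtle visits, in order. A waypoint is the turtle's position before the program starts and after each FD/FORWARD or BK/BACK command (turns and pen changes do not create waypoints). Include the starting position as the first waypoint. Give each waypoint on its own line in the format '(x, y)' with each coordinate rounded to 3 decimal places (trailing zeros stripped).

Answer: (0, 0)
(17, 0)
(27, 0)
(39, 0)
(43, 0)
(60, 0)
(70, 0)
(82, 0)
(86, 0)

Derivation:
Executing turtle program step by step:
Start: pos=(0,0), heading=0, pen down
REPEAT 2 [
  -- iteration 1/2 --
  FD 17: (0,0) -> (17,0) [heading=0, draw]
  FD 10: (17,0) -> (27,0) [heading=0, draw]
  FD 12: (27,0) -> (39,0) [heading=0, draw]
  FD 4: (39,0) -> (43,0) [heading=0, draw]
  -- iteration 2/2 --
  FD 17: (43,0) -> (60,0) [heading=0, draw]
  FD 10: (60,0) -> (70,0) [heading=0, draw]
  FD 12: (70,0) -> (82,0) [heading=0, draw]
  FD 4: (82,0) -> (86,0) [heading=0, draw]
]
Final: pos=(86,0), heading=0, 8 segment(s) drawn
Waypoints (9 total):
(0, 0)
(17, 0)
(27, 0)
(39, 0)
(43, 0)
(60, 0)
(70, 0)
(82, 0)
(86, 0)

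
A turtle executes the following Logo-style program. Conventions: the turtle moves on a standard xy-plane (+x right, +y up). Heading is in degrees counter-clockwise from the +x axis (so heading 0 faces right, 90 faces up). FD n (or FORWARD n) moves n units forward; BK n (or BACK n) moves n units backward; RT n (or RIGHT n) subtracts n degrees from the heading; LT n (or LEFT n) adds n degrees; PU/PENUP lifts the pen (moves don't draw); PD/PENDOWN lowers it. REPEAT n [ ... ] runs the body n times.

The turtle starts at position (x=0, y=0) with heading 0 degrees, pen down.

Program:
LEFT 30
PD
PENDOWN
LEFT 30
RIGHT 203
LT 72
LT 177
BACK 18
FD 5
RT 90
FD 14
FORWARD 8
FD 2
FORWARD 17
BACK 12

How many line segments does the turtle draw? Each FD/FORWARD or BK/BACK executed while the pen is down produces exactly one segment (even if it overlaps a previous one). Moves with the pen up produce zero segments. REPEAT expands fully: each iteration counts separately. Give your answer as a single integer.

Executing turtle program step by step:
Start: pos=(0,0), heading=0, pen down
LT 30: heading 0 -> 30
PD: pen down
PD: pen down
LT 30: heading 30 -> 60
RT 203: heading 60 -> 217
LT 72: heading 217 -> 289
LT 177: heading 289 -> 106
BK 18: (0,0) -> (4.961,-17.303) [heading=106, draw]
FD 5: (4.961,-17.303) -> (3.583,-12.496) [heading=106, draw]
RT 90: heading 106 -> 16
FD 14: (3.583,-12.496) -> (17.041,-8.637) [heading=16, draw]
FD 8: (17.041,-8.637) -> (24.731,-6.432) [heading=16, draw]
FD 2: (24.731,-6.432) -> (26.654,-5.881) [heading=16, draw]
FD 17: (26.654,-5.881) -> (42.995,-1.195) [heading=16, draw]
BK 12: (42.995,-1.195) -> (31.46,-4.503) [heading=16, draw]
Final: pos=(31.46,-4.503), heading=16, 7 segment(s) drawn
Segments drawn: 7

Answer: 7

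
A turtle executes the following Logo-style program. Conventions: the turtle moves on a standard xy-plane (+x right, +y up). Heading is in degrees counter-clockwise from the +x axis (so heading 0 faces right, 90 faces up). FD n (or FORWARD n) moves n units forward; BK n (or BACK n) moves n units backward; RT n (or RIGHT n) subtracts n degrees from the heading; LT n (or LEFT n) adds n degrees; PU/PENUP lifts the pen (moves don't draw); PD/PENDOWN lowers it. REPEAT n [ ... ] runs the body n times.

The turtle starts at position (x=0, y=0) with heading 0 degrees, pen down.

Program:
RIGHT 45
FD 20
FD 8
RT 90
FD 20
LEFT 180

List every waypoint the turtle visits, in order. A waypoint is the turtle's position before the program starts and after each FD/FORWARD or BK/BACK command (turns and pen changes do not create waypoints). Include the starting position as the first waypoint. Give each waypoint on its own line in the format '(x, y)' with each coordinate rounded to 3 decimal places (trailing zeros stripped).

Executing turtle program step by step:
Start: pos=(0,0), heading=0, pen down
RT 45: heading 0 -> 315
FD 20: (0,0) -> (14.142,-14.142) [heading=315, draw]
FD 8: (14.142,-14.142) -> (19.799,-19.799) [heading=315, draw]
RT 90: heading 315 -> 225
FD 20: (19.799,-19.799) -> (5.657,-33.941) [heading=225, draw]
LT 180: heading 225 -> 45
Final: pos=(5.657,-33.941), heading=45, 3 segment(s) drawn
Waypoints (4 total):
(0, 0)
(14.142, -14.142)
(19.799, -19.799)
(5.657, -33.941)

Answer: (0, 0)
(14.142, -14.142)
(19.799, -19.799)
(5.657, -33.941)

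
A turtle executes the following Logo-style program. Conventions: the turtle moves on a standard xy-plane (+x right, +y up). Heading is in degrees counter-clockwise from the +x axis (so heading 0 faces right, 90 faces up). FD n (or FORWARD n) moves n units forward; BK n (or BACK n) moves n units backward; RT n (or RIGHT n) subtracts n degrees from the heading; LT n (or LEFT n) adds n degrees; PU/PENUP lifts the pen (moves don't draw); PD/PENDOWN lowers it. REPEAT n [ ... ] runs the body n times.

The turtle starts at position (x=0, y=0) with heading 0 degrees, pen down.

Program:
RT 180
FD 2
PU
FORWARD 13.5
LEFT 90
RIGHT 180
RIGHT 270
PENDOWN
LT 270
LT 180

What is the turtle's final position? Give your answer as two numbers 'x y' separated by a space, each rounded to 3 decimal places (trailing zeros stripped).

Executing turtle program step by step:
Start: pos=(0,0), heading=0, pen down
RT 180: heading 0 -> 180
FD 2: (0,0) -> (-2,0) [heading=180, draw]
PU: pen up
FD 13.5: (-2,0) -> (-15.5,0) [heading=180, move]
LT 90: heading 180 -> 270
RT 180: heading 270 -> 90
RT 270: heading 90 -> 180
PD: pen down
LT 270: heading 180 -> 90
LT 180: heading 90 -> 270
Final: pos=(-15.5,0), heading=270, 1 segment(s) drawn

Answer: -15.5 0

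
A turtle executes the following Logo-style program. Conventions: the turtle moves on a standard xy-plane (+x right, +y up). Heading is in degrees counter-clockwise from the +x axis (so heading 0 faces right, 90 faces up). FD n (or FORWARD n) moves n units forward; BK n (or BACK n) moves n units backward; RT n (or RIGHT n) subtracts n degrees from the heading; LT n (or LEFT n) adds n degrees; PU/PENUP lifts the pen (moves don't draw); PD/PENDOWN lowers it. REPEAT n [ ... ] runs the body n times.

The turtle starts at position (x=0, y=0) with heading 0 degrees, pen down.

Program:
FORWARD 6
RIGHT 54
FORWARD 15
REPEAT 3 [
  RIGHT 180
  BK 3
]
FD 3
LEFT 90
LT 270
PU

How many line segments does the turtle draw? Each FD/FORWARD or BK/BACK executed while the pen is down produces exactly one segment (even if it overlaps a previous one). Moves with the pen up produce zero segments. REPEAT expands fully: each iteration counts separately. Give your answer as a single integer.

Answer: 6

Derivation:
Executing turtle program step by step:
Start: pos=(0,0), heading=0, pen down
FD 6: (0,0) -> (6,0) [heading=0, draw]
RT 54: heading 0 -> 306
FD 15: (6,0) -> (14.817,-12.135) [heading=306, draw]
REPEAT 3 [
  -- iteration 1/3 --
  RT 180: heading 306 -> 126
  BK 3: (14.817,-12.135) -> (16.58,-14.562) [heading=126, draw]
  -- iteration 2/3 --
  RT 180: heading 126 -> 306
  BK 3: (16.58,-14.562) -> (14.817,-12.135) [heading=306, draw]
  -- iteration 3/3 --
  RT 180: heading 306 -> 126
  BK 3: (14.817,-12.135) -> (16.58,-14.562) [heading=126, draw]
]
FD 3: (16.58,-14.562) -> (14.817,-12.135) [heading=126, draw]
LT 90: heading 126 -> 216
LT 270: heading 216 -> 126
PU: pen up
Final: pos=(14.817,-12.135), heading=126, 6 segment(s) drawn
Segments drawn: 6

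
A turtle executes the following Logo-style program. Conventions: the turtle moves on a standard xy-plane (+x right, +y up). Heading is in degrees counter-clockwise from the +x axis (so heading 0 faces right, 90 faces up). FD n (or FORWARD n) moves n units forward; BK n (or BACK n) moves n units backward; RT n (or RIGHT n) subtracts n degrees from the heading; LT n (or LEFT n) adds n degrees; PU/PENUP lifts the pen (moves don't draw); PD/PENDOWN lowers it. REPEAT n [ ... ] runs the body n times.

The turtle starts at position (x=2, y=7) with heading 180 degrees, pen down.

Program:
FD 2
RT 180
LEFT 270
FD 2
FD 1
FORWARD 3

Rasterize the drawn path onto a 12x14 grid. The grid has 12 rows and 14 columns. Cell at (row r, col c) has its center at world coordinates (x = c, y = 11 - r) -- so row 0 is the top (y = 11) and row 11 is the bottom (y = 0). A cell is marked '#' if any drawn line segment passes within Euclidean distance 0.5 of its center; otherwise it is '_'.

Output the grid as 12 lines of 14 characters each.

Answer: ______________
______________
______________
______________
###___________
#_____________
#_____________
#_____________
#_____________
#_____________
#_____________
______________

Derivation:
Segment 0: (2,7) -> (0,7)
Segment 1: (0,7) -> (-0,5)
Segment 2: (-0,5) -> (-0,4)
Segment 3: (-0,4) -> (-0,1)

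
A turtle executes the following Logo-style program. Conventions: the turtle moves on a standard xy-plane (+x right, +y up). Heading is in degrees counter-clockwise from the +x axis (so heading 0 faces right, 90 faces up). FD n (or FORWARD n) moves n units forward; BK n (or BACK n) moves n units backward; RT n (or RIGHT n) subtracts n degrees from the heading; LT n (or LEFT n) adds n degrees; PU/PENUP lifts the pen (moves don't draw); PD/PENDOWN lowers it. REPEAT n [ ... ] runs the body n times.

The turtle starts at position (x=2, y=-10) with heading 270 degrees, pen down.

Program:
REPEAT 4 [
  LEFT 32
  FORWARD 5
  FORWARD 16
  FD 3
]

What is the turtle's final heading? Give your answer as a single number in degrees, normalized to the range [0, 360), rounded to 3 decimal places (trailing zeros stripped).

Answer: 38

Derivation:
Executing turtle program step by step:
Start: pos=(2,-10), heading=270, pen down
REPEAT 4 [
  -- iteration 1/4 --
  LT 32: heading 270 -> 302
  FD 5: (2,-10) -> (4.65,-14.24) [heading=302, draw]
  FD 16: (4.65,-14.24) -> (13.128,-27.809) [heading=302, draw]
  FD 3: (13.128,-27.809) -> (14.718,-30.353) [heading=302, draw]
  -- iteration 2/4 --
  LT 32: heading 302 -> 334
  FD 5: (14.718,-30.353) -> (19.212,-32.545) [heading=334, draw]
  FD 16: (19.212,-32.545) -> (33.593,-39.559) [heading=334, draw]
  FD 3: (33.593,-39.559) -> (36.289,-40.874) [heading=334, draw]
  -- iteration 3/4 --
  LT 32: heading 334 -> 6
  FD 5: (36.289,-40.874) -> (41.262,-40.351) [heading=6, draw]
  FD 16: (41.262,-40.351) -> (57.174,-38.679) [heading=6, draw]
  FD 3: (57.174,-38.679) -> (60.158,-38.365) [heading=6, draw]
  -- iteration 4/4 --
  LT 32: heading 6 -> 38
  FD 5: (60.158,-38.365) -> (64.098,-35.287) [heading=38, draw]
  FD 16: (64.098,-35.287) -> (76.706,-25.436) [heading=38, draw]
  FD 3: (76.706,-25.436) -> (79.07,-23.59) [heading=38, draw]
]
Final: pos=(79.07,-23.59), heading=38, 12 segment(s) drawn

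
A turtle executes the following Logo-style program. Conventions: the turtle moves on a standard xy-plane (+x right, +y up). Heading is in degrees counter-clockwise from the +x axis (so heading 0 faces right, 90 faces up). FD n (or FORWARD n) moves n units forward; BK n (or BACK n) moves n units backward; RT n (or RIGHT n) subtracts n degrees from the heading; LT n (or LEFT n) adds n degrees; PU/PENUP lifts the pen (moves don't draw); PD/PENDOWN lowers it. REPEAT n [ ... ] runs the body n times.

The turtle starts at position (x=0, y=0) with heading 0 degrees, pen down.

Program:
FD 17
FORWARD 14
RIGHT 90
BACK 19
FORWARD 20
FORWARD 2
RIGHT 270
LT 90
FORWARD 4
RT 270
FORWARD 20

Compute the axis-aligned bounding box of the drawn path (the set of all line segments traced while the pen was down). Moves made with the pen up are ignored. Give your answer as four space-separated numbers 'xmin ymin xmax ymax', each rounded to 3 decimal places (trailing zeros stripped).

Executing turtle program step by step:
Start: pos=(0,0), heading=0, pen down
FD 17: (0,0) -> (17,0) [heading=0, draw]
FD 14: (17,0) -> (31,0) [heading=0, draw]
RT 90: heading 0 -> 270
BK 19: (31,0) -> (31,19) [heading=270, draw]
FD 20: (31,19) -> (31,-1) [heading=270, draw]
FD 2: (31,-1) -> (31,-3) [heading=270, draw]
RT 270: heading 270 -> 0
LT 90: heading 0 -> 90
FD 4: (31,-3) -> (31,1) [heading=90, draw]
RT 270: heading 90 -> 180
FD 20: (31,1) -> (11,1) [heading=180, draw]
Final: pos=(11,1), heading=180, 7 segment(s) drawn

Segment endpoints: x in {0, 11, 17, 31}, y in {-3, -1, 0, 1, 1, 19}
xmin=0, ymin=-3, xmax=31, ymax=19

Answer: 0 -3 31 19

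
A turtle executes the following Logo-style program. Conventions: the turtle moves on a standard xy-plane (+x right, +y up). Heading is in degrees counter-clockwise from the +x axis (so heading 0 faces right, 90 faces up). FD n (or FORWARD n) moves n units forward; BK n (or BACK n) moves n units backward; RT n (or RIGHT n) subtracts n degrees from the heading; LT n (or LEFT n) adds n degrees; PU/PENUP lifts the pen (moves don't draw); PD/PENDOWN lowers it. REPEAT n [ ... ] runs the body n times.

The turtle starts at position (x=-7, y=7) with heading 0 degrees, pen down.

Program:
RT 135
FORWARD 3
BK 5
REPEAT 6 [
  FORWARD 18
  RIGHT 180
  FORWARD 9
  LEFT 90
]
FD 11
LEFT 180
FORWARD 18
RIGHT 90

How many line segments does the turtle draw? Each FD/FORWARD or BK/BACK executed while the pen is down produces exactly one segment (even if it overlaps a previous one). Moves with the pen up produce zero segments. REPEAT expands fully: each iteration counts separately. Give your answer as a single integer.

Answer: 16

Derivation:
Executing turtle program step by step:
Start: pos=(-7,7), heading=0, pen down
RT 135: heading 0 -> 225
FD 3: (-7,7) -> (-9.121,4.879) [heading=225, draw]
BK 5: (-9.121,4.879) -> (-5.586,8.414) [heading=225, draw]
REPEAT 6 [
  -- iteration 1/6 --
  FD 18: (-5.586,8.414) -> (-18.314,-4.314) [heading=225, draw]
  RT 180: heading 225 -> 45
  FD 9: (-18.314,-4.314) -> (-11.95,2.05) [heading=45, draw]
  LT 90: heading 45 -> 135
  -- iteration 2/6 --
  FD 18: (-11.95,2.05) -> (-24.678,14.778) [heading=135, draw]
  RT 180: heading 135 -> 315
  FD 9: (-24.678,14.778) -> (-18.314,8.414) [heading=315, draw]
  LT 90: heading 315 -> 45
  -- iteration 3/6 --
  FD 18: (-18.314,8.414) -> (-5.586,21.142) [heading=45, draw]
  RT 180: heading 45 -> 225
  FD 9: (-5.586,21.142) -> (-11.95,14.778) [heading=225, draw]
  LT 90: heading 225 -> 315
  -- iteration 4/6 --
  FD 18: (-11.95,14.778) -> (0.778,2.05) [heading=315, draw]
  RT 180: heading 315 -> 135
  FD 9: (0.778,2.05) -> (-5.586,8.414) [heading=135, draw]
  LT 90: heading 135 -> 225
  -- iteration 5/6 --
  FD 18: (-5.586,8.414) -> (-18.314,-4.314) [heading=225, draw]
  RT 180: heading 225 -> 45
  FD 9: (-18.314,-4.314) -> (-11.95,2.05) [heading=45, draw]
  LT 90: heading 45 -> 135
  -- iteration 6/6 --
  FD 18: (-11.95,2.05) -> (-24.678,14.778) [heading=135, draw]
  RT 180: heading 135 -> 315
  FD 9: (-24.678,14.778) -> (-18.314,8.414) [heading=315, draw]
  LT 90: heading 315 -> 45
]
FD 11: (-18.314,8.414) -> (-10.536,16.192) [heading=45, draw]
LT 180: heading 45 -> 225
FD 18: (-10.536,16.192) -> (-23.263,3.464) [heading=225, draw]
RT 90: heading 225 -> 135
Final: pos=(-23.263,3.464), heading=135, 16 segment(s) drawn
Segments drawn: 16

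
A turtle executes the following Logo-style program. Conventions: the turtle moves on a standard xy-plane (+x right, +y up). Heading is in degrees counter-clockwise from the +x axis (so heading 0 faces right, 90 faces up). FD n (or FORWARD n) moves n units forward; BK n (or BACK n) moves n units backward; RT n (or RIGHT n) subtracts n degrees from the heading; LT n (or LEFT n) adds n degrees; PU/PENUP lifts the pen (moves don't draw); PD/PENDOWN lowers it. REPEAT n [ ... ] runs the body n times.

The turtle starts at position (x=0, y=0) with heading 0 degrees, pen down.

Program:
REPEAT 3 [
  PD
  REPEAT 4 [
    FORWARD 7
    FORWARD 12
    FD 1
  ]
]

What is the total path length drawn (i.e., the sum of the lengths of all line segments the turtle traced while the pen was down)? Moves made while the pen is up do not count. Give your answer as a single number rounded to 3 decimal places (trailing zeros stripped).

Answer: 240

Derivation:
Executing turtle program step by step:
Start: pos=(0,0), heading=0, pen down
REPEAT 3 [
  -- iteration 1/3 --
  PD: pen down
  REPEAT 4 [
    -- iteration 1/4 --
    FD 7: (0,0) -> (7,0) [heading=0, draw]
    FD 12: (7,0) -> (19,0) [heading=0, draw]
    FD 1: (19,0) -> (20,0) [heading=0, draw]
    -- iteration 2/4 --
    FD 7: (20,0) -> (27,0) [heading=0, draw]
    FD 12: (27,0) -> (39,0) [heading=0, draw]
    FD 1: (39,0) -> (40,0) [heading=0, draw]
    -- iteration 3/4 --
    FD 7: (40,0) -> (47,0) [heading=0, draw]
    FD 12: (47,0) -> (59,0) [heading=0, draw]
    FD 1: (59,0) -> (60,0) [heading=0, draw]
    -- iteration 4/4 --
    FD 7: (60,0) -> (67,0) [heading=0, draw]
    FD 12: (67,0) -> (79,0) [heading=0, draw]
    FD 1: (79,0) -> (80,0) [heading=0, draw]
  ]
  -- iteration 2/3 --
  PD: pen down
  REPEAT 4 [
    -- iteration 1/4 --
    FD 7: (80,0) -> (87,0) [heading=0, draw]
    FD 12: (87,0) -> (99,0) [heading=0, draw]
    FD 1: (99,0) -> (100,0) [heading=0, draw]
    -- iteration 2/4 --
    FD 7: (100,0) -> (107,0) [heading=0, draw]
    FD 12: (107,0) -> (119,0) [heading=0, draw]
    FD 1: (119,0) -> (120,0) [heading=0, draw]
    -- iteration 3/4 --
    FD 7: (120,0) -> (127,0) [heading=0, draw]
    FD 12: (127,0) -> (139,0) [heading=0, draw]
    FD 1: (139,0) -> (140,0) [heading=0, draw]
    -- iteration 4/4 --
    FD 7: (140,0) -> (147,0) [heading=0, draw]
    FD 12: (147,0) -> (159,0) [heading=0, draw]
    FD 1: (159,0) -> (160,0) [heading=0, draw]
  ]
  -- iteration 3/3 --
  PD: pen down
  REPEAT 4 [
    -- iteration 1/4 --
    FD 7: (160,0) -> (167,0) [heading=0, draw]
    FD 12: (167,0) -> (179,0) [heading=0, draw]
    FD 1: (179,0) -> (180,0) [heading=0, draw]
    -- iteration 2/4 --
    FD 7: (180,0) -> (187,0) [heading=0, draw]
    FD 12: (187,0) -> (199,0) [heading=0, draw]
    FD 1: (199,0) -> (200,0) [heading=0, draw]
    -- iteration 3/4 --
    FD 7: (200,0) -> (207,0) [heading=0, draw]
    FD 12: (207,0) -> (219,0) [heading=0, draw]
    FD 1: (219,0) -> (220,0) [heading=0, draw]
    -- iteration 4/4 --
    FD 7: (220,0) -> (227,0) [heading=0, draw]
    FD 12: (227,0) -> (239,0) [heading=0, draw]
    FD 1: (239,0) -> (240,0) [heading=0, draw]
  ]
]
Final: pos=(240,0), heading=0, 36 segment(s) drawn

Segment lengths:
  seg 1: (0,0) -> (7,0), length = 7
  seg 2: (7,0) -> (19,0), length = 12
  seg 3: (19,0) -> (20,0), length = 1
  seg 4: (20,0) -> (27,0), length = 7
  seg 5: (27,0) -> (39,0), length = 12
  seg 6: (39,0) -> (40,0), length = 1
  seg 7: (40,0) -> (47,0), length = 7
  seg 8: (47,0) -> (59,0), length = 12
  seg 9: (59,0) -> (60,0), length = 1
  seg 10: (60,0) -> (67,0), length = 7
  seg 11: (67,0) -> (79,0), length = 12
  seg 12: (79,0) -> (80,0), length = 1
  seg 13: (80,0) -> (87,0), length = 7
  seg 14: (87,0) -> (99,0), length = 12
  seg 15: (99,0) -> (100,0), length = 1
  seg 16: (100,0) -> (107,0), length = 7
  seg 17: (107,0) -> (119,0), length = 12
  seg 18: (119,0) -> (120,0), length = 1
  seg 19: (120,0) -> (127,0), length = 7
  seg 20: (127,0) -> (139,0), length = 12
  seg 21: (139,0) -> (140,0), length = 1
  seg 22: (140,0) -> (147,0), length = 7
  seg 23: (147,0) -> (159,0), length = 12
  seg 24: (159,0) -> (160,0), length = 1
  seg 25: (160,0) -> (167,0), length = 7
  seg 26: (167,0) -> (179,0), length = 12
  seg 27: (179,0) -> (180,0), length = 1
  seg 28: (180,0) -> (187,0), length = 7
  seg 29: (187,0) -> (199,0), length = 12
  seg 30: (199,0) -> (200,0), length = 1
  seg 31: (200,0) -> (207,0), length = 7
  seg 32: (207,0) -> (219,0), length = 12
  seg 33: (219,0) -> (220,0), length = 1
  seg 34: (220,0) -> (227,0), length = 7
  seg 35: (227,0) -> (239,0), length = 12
  seg 36: (239,0) -> (240,0), length = 1
Total = 240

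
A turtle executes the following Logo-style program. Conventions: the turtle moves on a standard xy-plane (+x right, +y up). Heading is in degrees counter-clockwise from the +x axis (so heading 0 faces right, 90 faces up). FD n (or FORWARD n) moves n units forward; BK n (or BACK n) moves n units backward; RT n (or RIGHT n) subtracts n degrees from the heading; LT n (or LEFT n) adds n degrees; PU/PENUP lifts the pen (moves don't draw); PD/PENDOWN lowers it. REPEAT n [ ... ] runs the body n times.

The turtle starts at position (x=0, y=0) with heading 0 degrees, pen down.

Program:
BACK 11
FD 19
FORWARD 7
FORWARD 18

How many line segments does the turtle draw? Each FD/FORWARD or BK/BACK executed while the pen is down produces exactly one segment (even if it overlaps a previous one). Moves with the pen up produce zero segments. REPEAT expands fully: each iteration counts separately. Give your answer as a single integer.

Answer: 4

Derivation:
Executing turtle program step by step:
Start: pos=(0,0), heading=0, pen down
BK 11: (0,0) -> (-11,0) [heading=0, draw]
FD 19: (-11,0) -> (8,0) [heading=0, draw]
FD 7: (8,0) -> (15,0) [heading=0, draw]
FD 18: (15,0) -> (33,0) [heading=0, draw]
Final: pos=(33,0), heading=0, 4 segment(s) drawn
Segments drawn: 4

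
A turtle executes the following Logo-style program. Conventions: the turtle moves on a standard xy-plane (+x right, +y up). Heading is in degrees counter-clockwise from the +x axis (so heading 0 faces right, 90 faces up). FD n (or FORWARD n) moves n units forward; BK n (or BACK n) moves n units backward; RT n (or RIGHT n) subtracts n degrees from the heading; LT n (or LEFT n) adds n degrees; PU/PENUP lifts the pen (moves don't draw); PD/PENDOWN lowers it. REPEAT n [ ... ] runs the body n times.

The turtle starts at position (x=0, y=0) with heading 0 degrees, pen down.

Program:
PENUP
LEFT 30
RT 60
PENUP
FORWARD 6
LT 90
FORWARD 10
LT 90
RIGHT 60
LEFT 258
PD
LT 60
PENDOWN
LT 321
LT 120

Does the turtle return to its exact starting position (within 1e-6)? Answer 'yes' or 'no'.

Executing turtle program step by step:
Start: pos=(0,0), heading=0, pen down
PU: pen up
LT 30: heading 0 -> 30
RT 60: heading 30 -> 330
PU: pen up
FD 6: (0,0) -> (5.196,-3) [heading=330, move]
LT 90: heading 330 -> 60
FD 10: (5.196,-3) -> (10.196,5.66) [heading=60, move]
LT 90: heading 60 -> 150
RT 60: heading 150 -> 90
LT 258: heading 90 -> 348
PD: pen down
LT 60: heading 348 -> 48
PD: pen down
LT 321: heading 48 -> 9
LT 120: heading 9 -> 129
Final: pos=(10.196,5.66), heading=129, 0 segment(s) drawn

Start position: (0, 0)
Final position: (10.196, 5.66)
Distance = 11.662; >= 1e-6 -> NOT closed

Answer: no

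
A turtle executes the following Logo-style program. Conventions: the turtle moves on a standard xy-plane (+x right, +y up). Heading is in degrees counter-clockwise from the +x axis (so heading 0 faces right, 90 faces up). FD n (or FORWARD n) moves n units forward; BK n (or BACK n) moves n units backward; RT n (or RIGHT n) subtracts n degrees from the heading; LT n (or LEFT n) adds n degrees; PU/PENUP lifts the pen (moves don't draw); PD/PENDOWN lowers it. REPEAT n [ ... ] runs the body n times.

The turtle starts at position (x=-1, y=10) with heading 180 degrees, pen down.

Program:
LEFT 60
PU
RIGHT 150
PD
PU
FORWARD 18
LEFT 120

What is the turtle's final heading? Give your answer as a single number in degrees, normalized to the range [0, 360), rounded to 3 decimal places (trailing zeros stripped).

Executing turtle program step by step:
Start: pos=(-1,10), heading=180, pen down
LT 60: heading 180 -> 240
PU: pen up
RT 150: heading 240 -> 90
PD: pen down
PU: pen up
FD 18: (-1,10) -> (-1,28) [heading=90, move]
LT 120: heading 90 -> 210
Final: pos=(-1,28), heading=210, 0 segment(s) drawn

Answer: 210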